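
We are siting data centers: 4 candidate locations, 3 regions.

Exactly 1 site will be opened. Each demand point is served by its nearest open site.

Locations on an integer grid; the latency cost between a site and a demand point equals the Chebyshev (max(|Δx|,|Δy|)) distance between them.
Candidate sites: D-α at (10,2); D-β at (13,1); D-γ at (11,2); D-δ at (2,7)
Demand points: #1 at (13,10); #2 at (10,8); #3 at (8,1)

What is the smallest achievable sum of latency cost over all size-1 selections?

16

Open {D-α}.
  #1→D-α 8, #2→D-α 6, #3→D-α 2  ⇒ total 16.
Compare {D-γ}: total 17.
Compare {D-β}: total 21.
No size-1 selection does better; minimum is 16.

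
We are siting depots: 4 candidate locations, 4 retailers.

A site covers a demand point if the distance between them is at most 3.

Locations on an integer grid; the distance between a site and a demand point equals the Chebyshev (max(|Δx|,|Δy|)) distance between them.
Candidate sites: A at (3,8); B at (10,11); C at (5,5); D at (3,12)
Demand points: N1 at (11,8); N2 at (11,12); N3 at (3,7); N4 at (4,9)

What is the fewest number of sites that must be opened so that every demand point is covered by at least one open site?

Coverage sets (demand points within 3 of each site):
  A: {N3, N4}
  B: {N1, N2}
  C: {N3}
  D: {N4}
No single site covers all 4 demand points.
But {A, B} covers everything, so the minimum is 2.

2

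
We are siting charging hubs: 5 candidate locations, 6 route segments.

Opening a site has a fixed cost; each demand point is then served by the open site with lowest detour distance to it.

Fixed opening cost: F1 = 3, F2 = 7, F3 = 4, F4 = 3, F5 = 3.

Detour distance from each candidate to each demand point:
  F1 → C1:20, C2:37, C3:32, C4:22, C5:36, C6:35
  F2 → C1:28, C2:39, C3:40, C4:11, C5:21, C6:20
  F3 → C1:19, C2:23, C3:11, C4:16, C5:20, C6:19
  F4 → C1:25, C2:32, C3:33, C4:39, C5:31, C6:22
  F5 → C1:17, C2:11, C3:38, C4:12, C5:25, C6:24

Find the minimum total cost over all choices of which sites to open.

97

Open {F3, F5}: assign each demand point to its cheapest open site.
  C1→F5 17, C2→F5 11, C3→F3 11, C4→F5 12, C5→F3 20, C6→F3 19
  detour distance 90, fixed 7 → total 97.
Compare {F1, F3, F5}: detour distance 90 + fixed 10 = 100.
Compare {F3, F4, F5}: detour distance 90 + fixed 10 = 100.
Compare {F2, F3, F5}: detour distance 89 + fixed 14 = 103.
All other subsets cost ≥ 100. Minimum total cost: 97.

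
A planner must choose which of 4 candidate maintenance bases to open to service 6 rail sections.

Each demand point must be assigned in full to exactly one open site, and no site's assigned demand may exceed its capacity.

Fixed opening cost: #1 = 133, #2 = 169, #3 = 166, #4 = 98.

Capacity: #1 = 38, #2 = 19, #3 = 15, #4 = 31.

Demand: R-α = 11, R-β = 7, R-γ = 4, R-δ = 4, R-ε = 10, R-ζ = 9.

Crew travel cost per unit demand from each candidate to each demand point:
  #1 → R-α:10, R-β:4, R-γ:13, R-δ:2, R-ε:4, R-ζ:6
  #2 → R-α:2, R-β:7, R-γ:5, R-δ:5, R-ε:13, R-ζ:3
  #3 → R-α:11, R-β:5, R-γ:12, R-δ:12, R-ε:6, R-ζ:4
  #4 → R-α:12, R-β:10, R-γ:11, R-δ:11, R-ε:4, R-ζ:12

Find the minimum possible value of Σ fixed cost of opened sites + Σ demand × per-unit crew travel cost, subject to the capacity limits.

Open {#1, #2}; cheapest assignment that respects the capacities:
  #1 (cap 38, load 30): R-β, R-δ, R-ε, R-ζ — cost 7×4 + 4×2 + 10×4 + 9×6 = 130
  #2 (cap 19, load 15): R-α, R-γ — cost 11×2 + 4×5 = 42
  Shipping 172, fixed 302 → total 474.
  Any other capacity-feasible assignment to {#1, #2} ships for at least 172.
Compare {#1, #4}: its best feasible assignment gives total 515.
Compare {#2, #4}: its best feasible assignment gives total 547.
Every other set of open sites that can feasibly serve all demand totals ≥ 515 even under its best assignment. Minimum: 474.

474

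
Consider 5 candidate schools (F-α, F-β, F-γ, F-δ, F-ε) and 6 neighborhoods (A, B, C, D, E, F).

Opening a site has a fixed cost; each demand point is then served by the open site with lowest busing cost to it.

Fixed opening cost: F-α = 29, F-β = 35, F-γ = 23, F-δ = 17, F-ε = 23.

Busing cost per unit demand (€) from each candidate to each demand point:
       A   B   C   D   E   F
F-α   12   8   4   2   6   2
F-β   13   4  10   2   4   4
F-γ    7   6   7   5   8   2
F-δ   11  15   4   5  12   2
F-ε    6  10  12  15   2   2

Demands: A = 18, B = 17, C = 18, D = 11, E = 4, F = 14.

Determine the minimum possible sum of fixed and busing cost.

381

Open {F-β, F-δ, F-ε}: assign each demand point to its cheapest open site.
  A→F-ε 18×6=108, B→F-β 17×4=68, C→F-δ 18×4=72, D→F-β 11×2=22, E→F-ε 4×2=8, F→F-δ 14×2=28
  busing cost 306, fixed 75 → total 381.
Compare {F-α, F-β, F-ε}: busing cost 306 + fixed 87 = 393.
Compare {F-β, F-γ, F-δ, F-ε}: busing cost 306 + fixed 98 = 404.
Compare {F-β, F-γ, F-δ}: busing cost 332 + fixed 75 = 407.
All other subsets cost ≥ 393. Minimum total cost: 381.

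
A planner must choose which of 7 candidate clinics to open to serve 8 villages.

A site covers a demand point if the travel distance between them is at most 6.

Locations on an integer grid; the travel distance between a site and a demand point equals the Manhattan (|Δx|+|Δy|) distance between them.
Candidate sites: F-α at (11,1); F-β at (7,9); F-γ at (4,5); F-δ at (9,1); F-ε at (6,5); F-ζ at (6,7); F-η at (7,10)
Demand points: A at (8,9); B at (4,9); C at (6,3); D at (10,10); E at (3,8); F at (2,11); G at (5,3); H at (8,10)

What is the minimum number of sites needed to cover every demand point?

2

Coverage sets (demand points within 6 of each site):
  F-α: {}
  F-β: {A, B, D, E, H}
  F-γ: {B, C, E, G}
  F-δ: {C, G}
  F-ε: {A, B, C, E, G}
  F-ζ: {A, B, C, E, G, H}
  F-η: {A, B, D, E, F, H}
No single site covers all 8 demand points.
But {F-γ, F-η} covers everything, so the minimum is 2.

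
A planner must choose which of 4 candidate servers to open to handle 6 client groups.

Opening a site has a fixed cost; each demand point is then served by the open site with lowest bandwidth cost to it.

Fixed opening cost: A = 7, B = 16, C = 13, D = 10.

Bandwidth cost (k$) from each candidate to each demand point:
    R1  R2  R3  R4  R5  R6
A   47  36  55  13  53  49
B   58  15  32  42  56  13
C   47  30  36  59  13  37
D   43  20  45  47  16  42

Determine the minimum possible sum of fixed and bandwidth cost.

165

Open {A, B, D}: assign each demand point to its cheapest open site.
  R1→D 43, R2→B 15, R3→B 32, R4→A 13, R5→D 16, R6→B 13
  bandwidth cost 132, fixed 33 → total 165.
Compare {A, B, C}: bandwidth cost 133 + fixed 36 = 169.
Compare {A, B, C, D}: bandwidth cost 129 + fixed 46 = 175.
Compare {B, D}: bandwidth cost 161 + fixed 26 = 187.
All other subsets cost ≥ 169. Minimum total cost: 165.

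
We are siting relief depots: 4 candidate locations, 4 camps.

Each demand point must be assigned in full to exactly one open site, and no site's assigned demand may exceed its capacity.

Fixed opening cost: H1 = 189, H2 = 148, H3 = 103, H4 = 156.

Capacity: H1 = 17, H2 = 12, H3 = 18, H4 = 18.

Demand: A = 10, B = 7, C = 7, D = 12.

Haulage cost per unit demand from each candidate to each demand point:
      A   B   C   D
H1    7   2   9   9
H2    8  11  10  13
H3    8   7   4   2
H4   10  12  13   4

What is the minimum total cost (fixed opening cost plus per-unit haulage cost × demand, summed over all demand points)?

608

Open {H1, H3, H4}; cheapest assignment that respects the capacities:
  H1 (cap 17, load 17): A, B — cost 10×7 + 7×2 = 84
  H3 (cap 18, load 7): C — cost 7×4 = 28
  H4 (cap 18, load 12): D — cost 12×4 = 48
  Shipping 160, fixed 448 → total 608.
  Any other capacity-feasible assignment to {H1, H3, H4} ships for at least 160.
Compare {H2, H3, H4}: its best feasible assignment gives total 612.
Compare {H1, H2, H3}: its best feasible assignment gives total 618.
Every other set of open sites that can feasibly serve all demand totals ≥ 612 even under its best assignment. Minimum: 608.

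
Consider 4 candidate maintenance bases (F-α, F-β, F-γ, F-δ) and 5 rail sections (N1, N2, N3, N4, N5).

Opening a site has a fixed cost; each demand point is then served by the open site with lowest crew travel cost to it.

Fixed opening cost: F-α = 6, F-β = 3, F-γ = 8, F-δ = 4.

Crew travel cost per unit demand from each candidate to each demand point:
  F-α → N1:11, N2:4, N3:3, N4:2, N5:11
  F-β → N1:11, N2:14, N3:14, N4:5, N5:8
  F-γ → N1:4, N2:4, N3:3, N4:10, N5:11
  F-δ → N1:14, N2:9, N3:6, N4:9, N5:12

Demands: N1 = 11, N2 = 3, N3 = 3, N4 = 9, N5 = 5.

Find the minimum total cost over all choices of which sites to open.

Open {F-α, F-β, F-γ}: assign each demand point to its cheapest open site.
  N1→F-γ 11×4=44, N2→F-α 3×4=12, N3→F-α 3×3=9, N4→F-α 9×2=18, N5→F-β 5×8=40
  crew travel cost 123, fixed 17 → total 140.
Compare {F-α, F-β, F-γ, F-δ}: crew travel cost 123 + fixed 21 = 144.
Compare {F-α, F-γ}: crew travel cost 138 + fixed 14 = 152.
Compare {F-α, F-γ, F-δ}: crew travel cost 138 + fixed 18 = 156.
All other subsets cost ≥ 144. Minimum total cost: 140.

140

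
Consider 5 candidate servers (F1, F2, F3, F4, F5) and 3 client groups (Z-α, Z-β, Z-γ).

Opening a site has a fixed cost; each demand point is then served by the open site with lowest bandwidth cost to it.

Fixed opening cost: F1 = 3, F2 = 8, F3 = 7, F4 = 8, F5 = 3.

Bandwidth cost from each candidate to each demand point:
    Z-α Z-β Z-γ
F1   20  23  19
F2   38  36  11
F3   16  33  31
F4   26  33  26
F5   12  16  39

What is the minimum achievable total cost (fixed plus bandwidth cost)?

Open {F2, F5}: assign each demand point to its cheapest open site.
  Z-α→F5 12, Z-β→F5 16, Z-γ→F2 11
  bandwidth cost 39, fixed 11 → total 50.
Compare {F1, F5}: bandwidth cost 47 + fixed 6 = 53.
Compare {F1, F2, F5}: bandwidth cost 39 + fixed 14 = 53.
Compare {F2, F3, F5}: bandwidth cost 39 + fixed 18 = 57.
All other subsets cost ≥ 53. Minimum total cost: 50.

50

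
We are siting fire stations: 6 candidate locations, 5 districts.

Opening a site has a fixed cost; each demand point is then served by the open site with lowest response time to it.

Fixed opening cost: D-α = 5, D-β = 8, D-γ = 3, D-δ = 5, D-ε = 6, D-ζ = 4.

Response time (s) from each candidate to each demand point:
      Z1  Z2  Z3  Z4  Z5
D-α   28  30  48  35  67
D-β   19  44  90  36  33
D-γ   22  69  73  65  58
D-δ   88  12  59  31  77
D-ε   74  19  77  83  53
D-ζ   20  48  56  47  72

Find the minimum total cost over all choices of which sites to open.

161

Open {D-α, D-β, D-δ}: assign each demand point to its cheapest open site.
  Z1→D-β 19, Z2→D-δ 12, Z3→D-α 48, Z4→D-δ 31, Z5→D-β 33
  response time 143, fixed 18 → total 161.
Compare {D-α, D-β, D-γ, D-δ}: response time 143 + fixed 21 = 164.
Compare {D-α, D-β, D-δ, D-ζ}: response time 143 + fixed 22 = 165.
Compare {D-β, D-δ}: response time 154 + fixed 13 = 167.
All other subsets cost ≥ 164. Minimum total cost: 161.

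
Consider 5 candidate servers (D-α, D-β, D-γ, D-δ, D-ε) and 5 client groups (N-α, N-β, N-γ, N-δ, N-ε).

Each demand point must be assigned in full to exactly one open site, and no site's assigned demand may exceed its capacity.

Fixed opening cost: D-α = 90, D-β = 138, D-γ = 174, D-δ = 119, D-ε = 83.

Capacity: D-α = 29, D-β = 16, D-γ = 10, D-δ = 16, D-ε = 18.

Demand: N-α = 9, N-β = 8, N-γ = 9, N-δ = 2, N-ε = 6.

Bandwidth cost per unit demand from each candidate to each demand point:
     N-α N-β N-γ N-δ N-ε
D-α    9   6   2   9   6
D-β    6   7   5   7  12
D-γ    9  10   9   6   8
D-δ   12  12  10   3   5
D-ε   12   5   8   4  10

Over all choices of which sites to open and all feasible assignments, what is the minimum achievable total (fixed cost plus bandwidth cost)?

Open {D-α, D-ε}; cheapest assignment that respects the capacities:
  D-α (cap 29, load 24): N-α, N-γ, N-ε — cost 9×9 + 9×2 + 6×6 = 135
  D-ε (cap 18, load 10): N-β, N-δ — cost 8×5 + 2×4 = 48
  Shipping 183, fixed 173 → total 356.
  Any other capacity-feasible assignment to {D-α, D-ε} ships for at least 183.
Compare {D-α, D-δ}: its best feasible assignment gives total 392.
Compare {D-α, D-β}: its best feasible assignment gives total 398.
Every other set of open sites that can feasibly serve all demand totals ≥ 392 even under its best assignment. Minimum: 356.

356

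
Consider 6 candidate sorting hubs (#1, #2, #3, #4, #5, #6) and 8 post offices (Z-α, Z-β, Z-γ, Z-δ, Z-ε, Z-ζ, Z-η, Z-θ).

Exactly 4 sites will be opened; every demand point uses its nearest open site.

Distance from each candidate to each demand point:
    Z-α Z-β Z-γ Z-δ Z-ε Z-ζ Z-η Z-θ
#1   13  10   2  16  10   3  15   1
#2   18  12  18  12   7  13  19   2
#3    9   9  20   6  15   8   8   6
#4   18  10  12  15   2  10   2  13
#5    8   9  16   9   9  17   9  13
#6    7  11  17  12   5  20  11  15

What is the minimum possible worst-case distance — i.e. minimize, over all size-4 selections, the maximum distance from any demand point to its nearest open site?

9

Open {#1, #2, #3, #4}.
  Farthest demand point is Z-α at distance 9 (to #3); all others are ≤ 9.
With {#1, #2, #3, #5} the worst case is 9.
With {#1, #2, #3, #6} the worst case is 9.
No size-4 selection achieves below 9.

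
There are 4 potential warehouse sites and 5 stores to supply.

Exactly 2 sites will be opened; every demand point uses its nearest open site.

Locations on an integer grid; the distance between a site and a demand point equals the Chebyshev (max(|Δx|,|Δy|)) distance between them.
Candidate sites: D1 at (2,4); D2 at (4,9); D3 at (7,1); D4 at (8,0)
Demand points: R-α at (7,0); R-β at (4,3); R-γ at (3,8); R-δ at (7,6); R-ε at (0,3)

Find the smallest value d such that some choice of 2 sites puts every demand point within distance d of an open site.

5

Open {D1, D2}.
  Farthest demand point is R-α at distance 5 (to D1); all others are ≤ 5.
With {D1, D3} the worst case is 5.
With {D1, D4} the worst case is 5.
No size-2 selection achieves below 5.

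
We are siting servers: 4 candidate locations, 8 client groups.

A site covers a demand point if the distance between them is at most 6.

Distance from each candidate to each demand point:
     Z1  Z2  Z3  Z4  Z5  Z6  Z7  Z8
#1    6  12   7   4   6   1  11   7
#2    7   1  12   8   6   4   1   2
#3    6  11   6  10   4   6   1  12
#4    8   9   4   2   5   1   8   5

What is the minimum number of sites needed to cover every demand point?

3

Coverage sets (demand points within 6 of each site):
  #1: {Z1, Z4, Z5, Z6}
  #2: {Z2, Z5, Z6, Z7, Z8}
  #3: {Z1, Z3, Z5, Z6, Z7}
  #4: {Z3, Z4, Z5, Z6, Z8}
No 2 sites suffice: every size-2 union leaves at least one demand point uncovered.
But {#1, #2, #3} covers everything, so the minimum is 3.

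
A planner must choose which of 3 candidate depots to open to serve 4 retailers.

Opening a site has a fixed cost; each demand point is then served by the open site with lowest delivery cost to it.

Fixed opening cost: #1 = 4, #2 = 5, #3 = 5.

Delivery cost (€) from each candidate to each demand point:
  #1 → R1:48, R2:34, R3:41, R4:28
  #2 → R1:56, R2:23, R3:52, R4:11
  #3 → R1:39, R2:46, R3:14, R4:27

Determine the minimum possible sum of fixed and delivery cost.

Open {#2, #3}: assign each demand point to its cheapest open site.
  R1→#3 39, R2→#2 23, R3→#3 14, R4→#2 11
  delivery cost 87, fixed 10 → total 97.
Compare {#1, #2, #3}: delivery cost 87 + fixed 14 = 101.
Compare {#1, #3}: delivery cost 114 + fixed 9 = 123.
Compare {#3}: delivery cost 126 + fixed 5 = 131.
All other subsets cost ≥ 101. Minimum total cost: 97.

97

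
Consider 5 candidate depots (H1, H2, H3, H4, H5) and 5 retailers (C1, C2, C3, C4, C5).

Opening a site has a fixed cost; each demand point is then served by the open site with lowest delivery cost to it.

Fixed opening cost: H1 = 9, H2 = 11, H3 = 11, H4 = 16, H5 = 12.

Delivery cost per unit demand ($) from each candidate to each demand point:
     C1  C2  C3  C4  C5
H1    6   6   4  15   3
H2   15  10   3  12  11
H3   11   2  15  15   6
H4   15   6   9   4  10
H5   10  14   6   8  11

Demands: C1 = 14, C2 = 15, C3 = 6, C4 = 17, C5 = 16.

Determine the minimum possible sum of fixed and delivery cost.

Open {H1, H3, H4}: assign each demand point to its cheapest open site.
  C1→H1 14×6=84, C2→H3 15×2=30, C3→H1 6×4=24, C4→H4 17×4=68, C5→H1 16×3=48
  delivery cost 254, fixed 36 → total 290.
Compare {H1, H2, H3, H4}: delivery cost 248 + fixed 47 = 295.
Compare {H1, H3, H4, H5}: delivery cost 254 + fixed 48 = 302.
Compare {H1, H2, H3, H4, H5}: delivery cost 248 + fixed 59 = 307.
All other subsets cost ≥ 295. Minimum total cost: 290.

290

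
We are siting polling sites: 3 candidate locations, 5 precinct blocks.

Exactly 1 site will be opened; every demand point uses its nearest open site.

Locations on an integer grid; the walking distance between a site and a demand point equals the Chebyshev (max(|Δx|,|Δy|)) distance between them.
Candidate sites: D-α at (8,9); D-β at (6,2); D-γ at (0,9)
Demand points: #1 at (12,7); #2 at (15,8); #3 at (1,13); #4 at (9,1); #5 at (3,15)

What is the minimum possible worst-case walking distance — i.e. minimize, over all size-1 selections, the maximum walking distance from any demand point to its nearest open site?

Open {D-α}.
  Farthest demand point is #4 at walking distance 8 (to D-α); all others are ≤ 8.
With {D-β} the worst case is 13.
With {D-γ} the worst case is 15.
No size-1 selection achieves below 8.

8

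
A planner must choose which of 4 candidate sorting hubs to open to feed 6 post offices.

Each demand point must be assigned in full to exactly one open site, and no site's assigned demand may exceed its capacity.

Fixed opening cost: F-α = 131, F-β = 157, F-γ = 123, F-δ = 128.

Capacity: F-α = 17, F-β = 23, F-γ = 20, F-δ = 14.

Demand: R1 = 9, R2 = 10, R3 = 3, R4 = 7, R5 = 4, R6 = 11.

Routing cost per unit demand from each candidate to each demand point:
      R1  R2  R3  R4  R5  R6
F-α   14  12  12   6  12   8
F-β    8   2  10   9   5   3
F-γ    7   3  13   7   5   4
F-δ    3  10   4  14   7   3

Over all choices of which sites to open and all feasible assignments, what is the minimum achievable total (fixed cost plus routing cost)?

569

Open {F-β, F-γ, F-δ}; cheapest assignment that respects the capacities:
  F-β (cap 23, load 21): R2, R6 — cost 10×2 + 11×3 = 53
  F-γ (cap 20, load 11): R4, R5 — cost 7×7 + 4×5 = 69
  F-δ (cap 14, load 12): R1, R3 — cost 9×3 + 3×4 = 39
  Shipping 161, fixed 408 → total 569.
  Any other capacity-feasible assignment to {F-β, F-γ, F-δ} ships for at least 161.
Compare {F-α, F-β, F-δ}: its best feasible assignment gives total 598.
Compare {F-α, F-γ, F-δ}: its best feasible assignment gives total 610.
Every other set of open sites that can feasibly serve all demand totals ≥ 598 even under its best assignment. Minimum: 569.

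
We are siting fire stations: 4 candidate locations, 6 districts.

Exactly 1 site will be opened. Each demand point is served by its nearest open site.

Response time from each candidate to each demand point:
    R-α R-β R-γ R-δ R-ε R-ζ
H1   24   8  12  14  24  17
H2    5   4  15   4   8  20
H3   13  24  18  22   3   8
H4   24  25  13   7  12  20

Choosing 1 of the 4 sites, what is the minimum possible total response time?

Open {H2}.
  R-α→H2 5, R-β→H2 4, R-γ→H2 15, R-δ→H2 4, R-ε→H2 8, R-ζ→H2 20  ⇒ total 56.
Compare {H3}: total 88.
Compare {H1}: total 99.
No size-1 selection does better; minimum is 56.

56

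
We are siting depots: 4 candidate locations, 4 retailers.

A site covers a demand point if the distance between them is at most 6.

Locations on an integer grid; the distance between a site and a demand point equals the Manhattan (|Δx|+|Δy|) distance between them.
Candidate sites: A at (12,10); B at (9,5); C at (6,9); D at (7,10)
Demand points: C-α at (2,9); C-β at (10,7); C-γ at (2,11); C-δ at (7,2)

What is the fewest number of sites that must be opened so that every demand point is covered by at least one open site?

2

Coverage sets (demand points within 6 of each site):
  A: {C-β}
  B: {C-β, C-δ}
  C: {C-α, C-β, C-γ}
  D: {C-α, C-β, C-γ}
No single site covers all 4 demand points.
But {B, C} covers everything, so the minimum is 2.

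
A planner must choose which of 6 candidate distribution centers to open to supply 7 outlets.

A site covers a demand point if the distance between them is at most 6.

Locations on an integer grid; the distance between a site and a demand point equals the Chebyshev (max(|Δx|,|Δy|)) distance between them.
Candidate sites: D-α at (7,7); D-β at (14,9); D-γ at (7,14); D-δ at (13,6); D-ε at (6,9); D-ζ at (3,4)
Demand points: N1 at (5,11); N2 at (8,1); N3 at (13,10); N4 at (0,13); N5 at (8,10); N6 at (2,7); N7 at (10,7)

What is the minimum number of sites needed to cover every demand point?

Coverage sets (demand points within 6 of each site):
  D-α: {N1, N2, N3, N5, N6, N7}
  D-β: {N3, N5, N7}
  D-γ: {N1, N3, N5}
  D-δ: {N2, N3, N5, N7}
  D-ε: {N1, N4, N5, N6, N7}
  D-ζ: {N2, N5, N6}
No single site covers all 7 demand points.
But {D-α, D-ε} covers everything, so the minimum is 2.

2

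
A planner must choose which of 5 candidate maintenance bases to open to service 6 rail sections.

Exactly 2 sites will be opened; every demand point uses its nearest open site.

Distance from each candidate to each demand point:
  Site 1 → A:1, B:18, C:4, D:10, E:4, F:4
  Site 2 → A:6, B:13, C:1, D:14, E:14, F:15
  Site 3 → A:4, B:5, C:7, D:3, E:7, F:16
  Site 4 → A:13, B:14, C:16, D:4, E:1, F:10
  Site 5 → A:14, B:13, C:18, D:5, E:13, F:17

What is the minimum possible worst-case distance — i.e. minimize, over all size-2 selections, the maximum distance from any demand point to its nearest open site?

Open {Site 1, Site 3}.
  Farthest demand point is B at distance 5 (to Site 3); all others are ≤ 5.
With {Site 3, Site 4} the worst case is 10.
With {Site 1, Site 2} the worst case is 13.
No size-2 selection achieves below 5.

5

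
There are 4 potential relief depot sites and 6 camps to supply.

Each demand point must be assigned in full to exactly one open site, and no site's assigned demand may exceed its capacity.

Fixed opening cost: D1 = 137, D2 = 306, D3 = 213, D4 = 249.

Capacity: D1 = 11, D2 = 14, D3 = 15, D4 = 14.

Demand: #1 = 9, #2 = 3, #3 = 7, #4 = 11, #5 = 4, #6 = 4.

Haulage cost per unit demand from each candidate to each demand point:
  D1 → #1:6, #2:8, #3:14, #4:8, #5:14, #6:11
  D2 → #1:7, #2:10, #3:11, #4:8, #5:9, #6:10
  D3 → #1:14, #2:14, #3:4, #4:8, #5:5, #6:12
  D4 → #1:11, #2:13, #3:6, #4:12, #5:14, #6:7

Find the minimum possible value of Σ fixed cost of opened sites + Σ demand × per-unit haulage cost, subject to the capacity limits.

870

Open {D1, D3, D4}; cheapest assignment that respects the capacities:
  D1 (cap 11, load 9): #1 — cost 9×6 = 54
  D3 (cap 15, load 15): #4, #5 — cost 11×8 + 4×5 = 108
  D4 (cap 14, load 14): #2, #3, #6 — cost 3×13 + 7×6 + 4×7 = 109
  Shipping 271, fixed 599 → total 870.
  Any other capacity-feasible assignment to {D1, D3, D4} ships for at least 271.
Compare {D1, D2, D3}: its best feasible assignment gives total 924.
Compare {D1, D2, D4}: its best feasible assignment gives total 988.
Every other set of open sites that can feasibly serve all demand totals ≥ 924 even under its best assignment. Minimum: 870.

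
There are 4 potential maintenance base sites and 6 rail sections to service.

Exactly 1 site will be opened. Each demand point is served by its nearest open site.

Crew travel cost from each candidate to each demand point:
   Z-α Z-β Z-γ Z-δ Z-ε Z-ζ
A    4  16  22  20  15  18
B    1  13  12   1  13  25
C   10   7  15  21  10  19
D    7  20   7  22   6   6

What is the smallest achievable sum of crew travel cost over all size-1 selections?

65

Open {B}.
  Z-α→B 1, Z-β→B 13, Z-γ→B 12, Z-δ→B 1, Z-ε→B 13, Z-ζ→B 25  ⇒ total 65.
Compare {D}: total 68.
Compare {C}: total 82.
No size-1 selection does better; minimum is 65.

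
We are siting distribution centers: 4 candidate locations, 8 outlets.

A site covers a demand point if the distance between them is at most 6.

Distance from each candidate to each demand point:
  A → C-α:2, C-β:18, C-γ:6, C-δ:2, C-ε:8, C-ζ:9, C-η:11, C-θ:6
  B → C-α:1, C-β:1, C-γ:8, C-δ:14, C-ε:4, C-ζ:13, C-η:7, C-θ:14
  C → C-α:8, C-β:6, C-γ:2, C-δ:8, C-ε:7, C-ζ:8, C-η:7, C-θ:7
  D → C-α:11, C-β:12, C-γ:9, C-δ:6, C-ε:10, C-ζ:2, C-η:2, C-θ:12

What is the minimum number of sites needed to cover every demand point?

Coverage sets (demand points within 6 of each site):
  A: {C-α, C-γ, C-δ, C-θ}
  B: {C-α, C-β, C-ε}
  C: {C-β, C-γ}
  D: {C-δ, C-ζ, C-η}
No 2 sites suffice: every size-2 union leaves at least one demand point uncovered.
But {A, B, D} covers everything, so the minimum is 3.

3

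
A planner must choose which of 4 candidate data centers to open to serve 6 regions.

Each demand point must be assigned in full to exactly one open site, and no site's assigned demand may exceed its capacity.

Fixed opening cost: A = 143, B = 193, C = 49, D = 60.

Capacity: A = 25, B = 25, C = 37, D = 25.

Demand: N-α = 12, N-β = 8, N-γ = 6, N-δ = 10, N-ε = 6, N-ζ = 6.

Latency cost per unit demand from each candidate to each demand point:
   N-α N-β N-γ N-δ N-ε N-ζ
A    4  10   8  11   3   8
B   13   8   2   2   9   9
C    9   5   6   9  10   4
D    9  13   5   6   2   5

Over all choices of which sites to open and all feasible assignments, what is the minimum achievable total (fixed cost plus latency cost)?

383

Open {C, D}; cheapest assignment that respects the capacities:
  C (cap 37, load 26): N-α, N-β, N-ζ — cost 12×9 + 8×5 + 6×4 = 172
  D (cap 25, load 22): N-γ, N-δ, N-ε — cost 6×5 + 10×6 + 6×2 = 102
  Shipping 274, fixed 109 → total 383.
  Any other capacity-feasible assignment to {C, D} ships for at least 274.
Compare {A, C}: its best feasible assignment gives total 448.
Compare {A, C, D}: its best feasible assignment gives total 466.
Every other set of open sites that can feasibly serve all demand totals ≥ 448 even under its best assignment. Minimum: 383.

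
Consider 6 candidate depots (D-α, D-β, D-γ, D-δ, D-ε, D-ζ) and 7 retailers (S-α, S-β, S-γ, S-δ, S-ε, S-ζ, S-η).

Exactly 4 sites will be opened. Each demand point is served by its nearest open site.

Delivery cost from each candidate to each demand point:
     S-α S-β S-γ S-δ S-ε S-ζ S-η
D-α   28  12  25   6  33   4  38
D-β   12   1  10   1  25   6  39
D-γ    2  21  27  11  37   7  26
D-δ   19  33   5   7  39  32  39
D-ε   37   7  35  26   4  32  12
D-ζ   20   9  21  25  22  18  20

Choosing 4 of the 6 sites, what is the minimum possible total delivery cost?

31

Open {D-β, D-γ, D-δ, D-ε}.
  S-α→D-γ 2, S-β→D-β 1, S-γ→D-δ 5, S-δ→D-β 1, S-ε→D-ε 4, S-ζ→D-β 6, S-η→D-ε 12  ⇒ total 31.
Compare {D-α, D-β, D-γ, D-ε}: total 34.
Compare {D-β, D-γ, D-ε, D-ζ}: total 36.
No size-4 selection does better; minimum is 31.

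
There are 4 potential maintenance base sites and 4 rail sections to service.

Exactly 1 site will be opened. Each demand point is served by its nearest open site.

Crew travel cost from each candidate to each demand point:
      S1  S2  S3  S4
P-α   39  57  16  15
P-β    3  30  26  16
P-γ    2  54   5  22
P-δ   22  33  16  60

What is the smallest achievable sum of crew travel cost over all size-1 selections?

75

Open {P-β}.
  S1→P-β 3, S2→P-β 30, S3→P-β 26, S4→P-β 16  ⇒ total 75.
Compare {P-γ}: total 83.
Compare {P-α}: total 127.
No size-1 selection does better; minimum is 75.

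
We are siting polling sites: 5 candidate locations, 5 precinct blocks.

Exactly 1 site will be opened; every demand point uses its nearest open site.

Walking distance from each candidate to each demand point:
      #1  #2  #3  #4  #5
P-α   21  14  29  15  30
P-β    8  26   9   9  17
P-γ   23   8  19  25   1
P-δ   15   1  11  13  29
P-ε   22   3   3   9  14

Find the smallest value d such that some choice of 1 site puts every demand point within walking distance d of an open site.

22

Open {P-ε}.
  Farthest demand point is #1 at walking distance 22 (to P-ε); all others are ≤ 22.
With {P-γ} the worst case is 25.
With {P-β} the worst case is 26.
No size-1 selection achieves below 22.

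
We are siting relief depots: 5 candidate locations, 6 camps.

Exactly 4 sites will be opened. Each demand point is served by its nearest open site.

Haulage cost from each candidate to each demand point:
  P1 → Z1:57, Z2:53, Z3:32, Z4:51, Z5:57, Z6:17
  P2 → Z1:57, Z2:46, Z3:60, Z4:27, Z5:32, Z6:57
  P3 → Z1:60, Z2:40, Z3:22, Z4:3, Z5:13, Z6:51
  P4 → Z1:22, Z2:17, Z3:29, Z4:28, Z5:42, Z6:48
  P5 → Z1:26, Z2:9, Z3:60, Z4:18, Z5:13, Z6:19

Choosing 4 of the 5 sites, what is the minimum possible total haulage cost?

Open {P1, P3, P4, P5}.
  Z1→P4 22, Z2→P5 9, Z3→P3 22, Z4→P3 3, Z5→P3 13, Z6→P1 17  ⇒ total 86.
Compare {P2, P3, P4, P5}: total 88.
Compare {P1, P2, P3, P5}: total 90.
No size-4 selection does better; minimum is 86.

86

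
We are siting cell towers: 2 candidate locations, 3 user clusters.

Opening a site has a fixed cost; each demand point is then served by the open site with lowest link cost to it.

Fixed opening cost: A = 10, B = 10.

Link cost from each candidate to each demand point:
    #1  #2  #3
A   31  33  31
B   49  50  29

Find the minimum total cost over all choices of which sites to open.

105

Open {A}: assign each demand point to its cheapest open site.
  #1→A 31, #2→A 33, #3→A 31
  link cost 95, fixed 10 → total 105.
Compare {A, B}: link cost 93 + fixed 20 = 113.
Compare {B}: link cost 128 + fixed 10 = 138.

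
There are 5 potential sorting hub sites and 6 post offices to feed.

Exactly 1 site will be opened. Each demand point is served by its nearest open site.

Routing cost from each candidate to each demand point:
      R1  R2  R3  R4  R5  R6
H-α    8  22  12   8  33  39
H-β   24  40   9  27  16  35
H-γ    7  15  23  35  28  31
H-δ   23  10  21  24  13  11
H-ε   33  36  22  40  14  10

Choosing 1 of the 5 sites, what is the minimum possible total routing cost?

102

Open {H-δ}.
  R1→H-δ 23, R2→H-δ 10, R3→H-δ 21, R4→H-δ 24, R5→H-δ 13, R6→H-δ 11  ⇒ total 102.
Compare {H-α}: total 122.
Compare {H-γ}: total 139.
No size-1 selection does better; minimum is 102.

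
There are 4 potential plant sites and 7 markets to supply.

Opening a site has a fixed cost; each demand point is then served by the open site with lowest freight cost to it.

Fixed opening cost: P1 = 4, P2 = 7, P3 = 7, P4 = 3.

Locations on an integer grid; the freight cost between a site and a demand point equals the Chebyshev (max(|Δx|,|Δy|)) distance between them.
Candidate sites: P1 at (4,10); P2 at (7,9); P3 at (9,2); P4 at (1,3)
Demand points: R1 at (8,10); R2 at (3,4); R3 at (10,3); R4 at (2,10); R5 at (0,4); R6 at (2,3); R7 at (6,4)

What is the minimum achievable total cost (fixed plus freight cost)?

Open {P1, P3, P4}: assign each demand point to its cheapest open site.
  R1→P1 4, R2→P4 2, R3→P3 1, R4→P1 2, R5→P4 1, R6→P4 1, R7→P3 3
  freight cost 14, fixed 14 → total 28.
Compare {P1, P4}: freight cost 22 + fixed 7 = 29.
Compare {P2, P4}: freight cost 21 + fixed 10 = 31.
Compare {P2, P3, P4}: freight cost 14 + fixed 17 = 31.
All other subsets cost ≥ 29. Minimum total cost: 28.

28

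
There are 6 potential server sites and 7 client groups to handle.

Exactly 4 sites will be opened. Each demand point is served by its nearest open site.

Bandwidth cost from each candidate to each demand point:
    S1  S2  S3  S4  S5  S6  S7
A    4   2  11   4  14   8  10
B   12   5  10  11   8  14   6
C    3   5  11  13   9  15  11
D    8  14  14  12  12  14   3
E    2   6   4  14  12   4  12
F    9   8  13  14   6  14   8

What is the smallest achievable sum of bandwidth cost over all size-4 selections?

Open {A, D, E, F}.
  S1→E 2, S2→A 2, S3→E 4, S4→A 4, S5→F 6, S6→E 4, S7→D 3  ⇒ total 25.
Compare {A, B, D, E}: total 27.
Compare {A, B, E, F}: total 28.
No size-4 selection does better; minimum is 25.

25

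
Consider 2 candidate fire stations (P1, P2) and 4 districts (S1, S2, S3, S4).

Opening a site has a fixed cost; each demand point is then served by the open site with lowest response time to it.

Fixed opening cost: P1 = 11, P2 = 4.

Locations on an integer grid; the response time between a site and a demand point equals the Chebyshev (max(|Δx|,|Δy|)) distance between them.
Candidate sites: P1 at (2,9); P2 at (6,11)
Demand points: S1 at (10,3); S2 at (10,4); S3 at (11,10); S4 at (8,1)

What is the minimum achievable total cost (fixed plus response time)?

34

Open {P2}: assign each demand point to its cheapest open site.
  S1→P2 8, S2→P2 7, S3→P2 5, S4→P2 10
  response time 30, fixed 4 → total 34.
Compare {P1, P2}: response time 28 + fixed 15 = 43.
Compare {P1}: response time 33 + fixed 11 = 44.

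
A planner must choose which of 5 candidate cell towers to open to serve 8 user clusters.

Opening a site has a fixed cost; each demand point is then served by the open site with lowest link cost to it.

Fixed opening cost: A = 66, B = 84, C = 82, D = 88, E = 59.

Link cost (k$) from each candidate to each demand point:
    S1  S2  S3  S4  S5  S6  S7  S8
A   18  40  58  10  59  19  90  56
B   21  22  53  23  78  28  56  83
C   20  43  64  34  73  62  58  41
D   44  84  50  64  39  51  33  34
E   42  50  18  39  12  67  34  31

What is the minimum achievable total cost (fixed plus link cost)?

307

Open {A, E}: assign each demand point to its cheapest open site.
  S1→A 18, S2→A 40, S3→E 18, S4→A 10, S5→E 12, S6→A 19, S7→E 34, S8→E 31
  link cost 182, fixed 125 → total 307.
Compare {B, E}: link cost 189 + fixed 143 = 332.
Compare {E}: link cost 293 + fixed 59 = 352.
Compare {A, B, E}: link cost 164 + fixed 209 = 373.
All other subsets cost ≥ 332. Minimum total cost: 307.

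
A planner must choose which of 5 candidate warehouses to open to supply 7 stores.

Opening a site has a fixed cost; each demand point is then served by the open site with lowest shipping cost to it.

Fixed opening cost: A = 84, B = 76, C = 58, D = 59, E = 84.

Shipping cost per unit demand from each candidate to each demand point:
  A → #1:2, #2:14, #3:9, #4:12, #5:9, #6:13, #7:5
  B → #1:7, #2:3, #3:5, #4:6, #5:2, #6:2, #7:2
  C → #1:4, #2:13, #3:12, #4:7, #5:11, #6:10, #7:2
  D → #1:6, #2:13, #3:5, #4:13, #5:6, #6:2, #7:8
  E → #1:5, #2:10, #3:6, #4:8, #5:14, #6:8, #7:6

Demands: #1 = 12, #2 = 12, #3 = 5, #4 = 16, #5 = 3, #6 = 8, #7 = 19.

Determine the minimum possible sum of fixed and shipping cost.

377

Open {B}: assign each demand point to its cheapest open site.
  #1→B 12×7=84, #2→B 12×3=36, #3→B 5×5=25, #4→B 16×6=96, #5→B 3×2=6, #6→B 8×2=16, #7→B 19×2=38
  shipping cost 301, fixed 76 → total 377.
Compare {B, C}: shipping cost 265 + fixed 134 = 399.
Compare {A, B}: shipping cost 241 + fixed 160 = 401.
Compare {B, D}: shipping cost 289 + fixed 135 = 424.
All other subsets cost ≥ 399. Minimum total cost: 377.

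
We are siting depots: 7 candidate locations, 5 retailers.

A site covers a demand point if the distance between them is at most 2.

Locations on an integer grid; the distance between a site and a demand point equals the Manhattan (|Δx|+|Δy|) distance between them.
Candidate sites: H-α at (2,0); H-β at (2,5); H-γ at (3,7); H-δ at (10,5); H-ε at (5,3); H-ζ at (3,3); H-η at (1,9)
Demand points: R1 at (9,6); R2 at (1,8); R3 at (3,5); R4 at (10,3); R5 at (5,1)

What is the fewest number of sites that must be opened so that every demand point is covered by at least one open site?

Coverage sets (demand points within 2 of each site):
  H-α: {}
  H-β: {R3}
  H-γ: {R3}
  H-δ: {R1, R4}
  H-ε: {R5}
  H-ζ: {R3}
  H-η: {R2}
No 3 sites suffice: every size-3 union leaves at least one demand point uncovered.
But {H-β, H-δ, H-ε, H-η} covers everything, so the minimum is 4.

4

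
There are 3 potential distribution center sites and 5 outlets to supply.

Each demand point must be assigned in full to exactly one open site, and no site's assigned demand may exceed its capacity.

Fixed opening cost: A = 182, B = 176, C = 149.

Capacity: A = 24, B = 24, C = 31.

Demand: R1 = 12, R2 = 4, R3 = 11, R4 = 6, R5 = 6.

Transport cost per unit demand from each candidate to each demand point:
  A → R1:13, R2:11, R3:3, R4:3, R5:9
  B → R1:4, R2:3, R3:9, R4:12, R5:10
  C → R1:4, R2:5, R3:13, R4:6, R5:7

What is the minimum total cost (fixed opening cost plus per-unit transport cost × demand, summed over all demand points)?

492

Open {A, C}; cheapest assignment that respects the capacities:
  A (cap 24, load 17): R3, R4 — cost 11×3 + 6×3 = 51
  C (cap 31, load 22): R1, R2, R5 — cost 12×4 + 4×5 + 6×7 = 110
  Shipping 161, fixed 331 → total 492.
  Any other capacity-feasible assignment to {A, C} ships for at least 161.
Compare {A, B}: its best feasible assignment gives total 523.
Compare {B, C}: its best feasible assignment gives total 562.
Every other set of open sites that can feasibly serve all demand totals ≥ 523 even under its best assignment. Minimum: 492.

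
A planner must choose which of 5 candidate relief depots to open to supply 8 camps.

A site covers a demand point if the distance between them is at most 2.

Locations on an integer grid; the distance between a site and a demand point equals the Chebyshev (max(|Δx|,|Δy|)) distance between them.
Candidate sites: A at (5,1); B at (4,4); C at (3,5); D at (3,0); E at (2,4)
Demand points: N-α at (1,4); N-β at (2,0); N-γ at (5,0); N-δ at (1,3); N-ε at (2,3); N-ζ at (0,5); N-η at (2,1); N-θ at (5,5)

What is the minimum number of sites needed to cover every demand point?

3

Coverage sets (demand points within 2 of each site):
  A: {N-γ}
  B: {N-ε, N-θ}
  C: {N-α, N-δ, N-ε, N-θ}
  D: {N-β, N-γ, N-η}
  E: {N-α, N-δ, N-ε, N-ζ}
No 2 sites suffice: every size-2 union leaves at least one demand point uncovered.
But {B, D, E} covers everything, so the minimum is 3.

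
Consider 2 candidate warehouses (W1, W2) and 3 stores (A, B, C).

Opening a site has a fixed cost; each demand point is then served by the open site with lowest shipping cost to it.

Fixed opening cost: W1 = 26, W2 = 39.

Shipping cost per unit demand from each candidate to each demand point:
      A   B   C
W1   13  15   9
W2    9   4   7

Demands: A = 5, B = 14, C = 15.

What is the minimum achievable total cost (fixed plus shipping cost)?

245

Open {W2}: assign each demand point to its cheapest open site.
  A→W2 5×9=45, B→W2 14×4=56, C→W2 15×7=105
  shipping cost 206, fixed 39 → total 245.
Compare {W1, W2}: shipping cost 206 + fixed 65 = 271.
Compare {W1}: shipping cost 410 + fixed 26 = 436.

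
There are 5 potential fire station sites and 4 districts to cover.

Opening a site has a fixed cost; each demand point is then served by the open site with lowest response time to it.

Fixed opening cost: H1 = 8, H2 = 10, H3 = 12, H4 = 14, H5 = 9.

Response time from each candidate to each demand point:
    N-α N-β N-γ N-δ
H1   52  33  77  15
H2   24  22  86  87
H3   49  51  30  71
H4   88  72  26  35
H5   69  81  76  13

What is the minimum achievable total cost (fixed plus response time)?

118

Open {H2, H4, H5}: assign each demand point to its cheapest open site.
  N-α→H2 24, N-β→H2 22, N-γ→H4 26, N-δ→H5 13
  response time 85, fixed 33 → total 118.
Compare {H1, H2, H4}: response time 87 + fixed 32 = 119.
Compare {H2, H3, H5}: response time 89 + fixed 31 = 120.
Compare {H1, H2, H3}: response time 91 + fixed 30 = 121.
All other subsets cost ≥ 119. Minimum total cost: 118.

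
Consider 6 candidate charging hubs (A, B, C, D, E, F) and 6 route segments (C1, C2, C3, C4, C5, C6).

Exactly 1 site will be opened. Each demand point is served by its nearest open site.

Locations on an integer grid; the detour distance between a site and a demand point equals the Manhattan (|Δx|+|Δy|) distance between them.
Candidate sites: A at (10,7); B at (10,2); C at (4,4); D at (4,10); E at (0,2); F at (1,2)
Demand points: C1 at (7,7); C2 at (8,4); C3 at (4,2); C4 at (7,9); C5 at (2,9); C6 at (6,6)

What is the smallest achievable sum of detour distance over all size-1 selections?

Open {C}.
  C1→C 6, C2→C 4, C3→C 2, C4→C 8, C5→C 7, C6→C 4  ⇒ total 31.
Compare {D}: total 37.
Compare {A}: total 39.
No size-1 selection does better; minimum is 31.

31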